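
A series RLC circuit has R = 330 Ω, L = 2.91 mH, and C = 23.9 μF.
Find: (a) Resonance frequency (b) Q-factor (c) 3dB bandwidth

Step 1 — Resonance condition Im(Z)=0 gives ω₀ = 1/√(LC).
Step 2 — ω₀ = 1/√(0.00291·2.39e-05) = 3792 rad/s.
Step 3 — f₀ = ω₀/(2π) = 603.5 Hz.
Step 4 — Series Q: Q = ω₀L/R = 3792·0.00291/330 = 0.03344.
Step 5 — 3dB bandwidth: Δω = ω₀/Q = 1.134e+05 rad/s; BW = Δω/(2π) = 1.805e+04 Hz.

(a) f₀ = 603.5 Hz  (b) Q = 0.03344  (c) BW = 1.805e+04 Hz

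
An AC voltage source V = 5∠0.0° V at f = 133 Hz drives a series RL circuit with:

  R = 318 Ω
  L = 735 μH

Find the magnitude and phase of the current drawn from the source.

Step 1 — Angular frequency: ω = 2π·f = 2π·133 = 835.7 rad/s.
Step 2 — Component impedances:
  R: Z = R = 318 Ω
  L: Z = jωL = j·835.7·0.000735 = 0 + j0.6142 Ω
Step 3 — Series combination: Z_total = R + L = 318 + j0.6142 Ω = 318∠0.1° Ω.
Step 4 — Source phasor: V = 5∠0.0° V = 5 V.
Step 5 — Ohm's law: I = V / Z_total = (5) / (318 + j0.6142) = 0.01572 - j3.037e-05 A.
Step 6 — Convert to polar: |I| = 0.01572 A, ∠I = -0.1°.

I = 0.01572∠-0.1° A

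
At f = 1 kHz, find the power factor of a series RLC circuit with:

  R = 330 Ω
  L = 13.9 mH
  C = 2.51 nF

Step 1 — Angular frequency: ω = 2π·f = 2π·1000 = 6283 rad/s.
Step 2 — Component impedances:
  R: Z = R = 330 Ω
  L: Z = jωL = j·6283·0.0139 = 0 + j87.34 Ω
  C: Z = 1/(jωC) = -j/(ω·C) = 0 - j6.341e+04 Ω
Step 3 — Series combination: Z_total = R + L + C = 330 - j6.332e+04 Ω = 6.332e+04∠-89.7° Ω.
Step 4 — Power factor: PF = cos(φ) = Re(Z)/|Z| = 330/63322 = 0.005211.
Step 5 — Type: Im(Z) = -6.332e+04 ⇒ leading (phase φ = -89.7°).

PF = 0.005211 (leading, φ = -89.7°)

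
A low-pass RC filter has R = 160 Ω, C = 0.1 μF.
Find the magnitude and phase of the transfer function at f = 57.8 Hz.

Step 1 — Angular frequency: ω = 2π·57.8 = 363.2 rad/s.
Step 2 — Transfer function: H(jω) = 1/(1 + jωRC).
Step 3 — Denominator: 1 + jωRC = 1 + j·363.2·160·1e-07 = 1 + j0.005811.
Step 4 — H = 1 - j0.00581.
Step 5 — Magnitude: |H| = 1 (-0.0 dB); phase: φ = -0.3°.

|H| = 1 (-0.0 dB), φ = -0.3°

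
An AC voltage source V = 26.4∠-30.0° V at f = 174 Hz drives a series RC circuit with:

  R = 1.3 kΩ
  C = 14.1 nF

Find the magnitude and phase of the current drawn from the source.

Step 1 — Angular frequency: ω = 2π·f = 2π·174 = 1093 rad/s.
Step 2 — Component impedances:
  R: Z = R = 1300 Ω
  C: Z = 1/(jωC) = -j/(ω·C) = 0 - j6.487e+04 Ω
Step 3 — Series combination: Z_total = R + C = 1300 - j6.487e+04 Ω = 6.488e+04∠-88.9° Ω.
Step 4 — Source phasor: V = 26.4∠-30.0° V = 22.86 - j13.2 V.
Step 5 — Ohm's law: I = V / Z_total = (22.86 - j13.2) / (1300 - j6.487e+04) = 0.0002105 + j0.0003482 A.
Step 6 — Convert to polar: |I| = 0.0004069 A, ∠I = 58.9°.

I = 0.0004069∠58.9° A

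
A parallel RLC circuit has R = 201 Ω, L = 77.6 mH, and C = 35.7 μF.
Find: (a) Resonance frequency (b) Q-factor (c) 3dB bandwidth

Step 1 — Resonance: ω₀ = 1/√(LC) = 1/√(0.0776·3.57e-05) = 600.8 rad/s.
Step 2 — f₀ = ω₀/(2π) = 95.62 Hz.
Step 3 — Parallel Q: Q = R/(ω₀L) = 201/(600.8·0.0776) = 4.311.
Step 4 — Bandwidth: Δω = ω₀/Q = 139.4 rad/s; BW = Δω/(2π) = 22.18 Hz.

(a) f₀ = 95.62 Hz  (b) Q = 4.311  (c) BW = 22.18 Hz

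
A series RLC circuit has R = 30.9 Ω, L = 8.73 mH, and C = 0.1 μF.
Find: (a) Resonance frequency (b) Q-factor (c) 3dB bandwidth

Step 1 — Resonance condition Im(Z)=0 gives ω₀ = 1/√(LC).
Step 2 — ω₀ = 1/√(0.00873·1e-07) = 3.384e+04 rad/s.
Step 3 — f₀ = ω₀/(2π) = 5387 Hz.
Step 4 — Series Q: Q = ω₀L/R = 3.384e+04·0.00873/30.9 = 9.562.
Step 5 — 3dB bandwidth: Δω = ω₀/Q = 3540 rad/s; BW = Δω/(2π) = 563.3 Hz.

(a) f₀ = 5387 Hz  (b) Q = 9.562  (c) BW = 563.3 Hz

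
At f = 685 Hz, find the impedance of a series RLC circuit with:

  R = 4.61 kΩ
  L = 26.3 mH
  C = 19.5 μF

Step 1 — Angular frequency: ω = 2π·f = 2π·685 = 4304 rad/s.
Step 2 — Component impedances:
  R: Z = R = 4610 Ω
  L: Z = jωL = j·4304·0.0263 = 0 + j113.2 Ω
  C: Z = 1/(jωC) = -j/(ω·C) = 0 - j11.92 Ω
Step 3 — Series combination: Z_total = R + L + C = 4610 + j101.3 Ω = 4611∠1.3° Ω.

Z = 4610 + j101.3 Ω = 4611∠1.3° Ω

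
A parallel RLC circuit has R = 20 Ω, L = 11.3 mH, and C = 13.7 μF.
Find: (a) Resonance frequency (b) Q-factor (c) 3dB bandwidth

Step 1 — Resonance: ω₀ = 1/√(LC) = 1/√(0.0113·1.37e-05) = 2542 rad/s.
Step 2 — f₀ = ω₀/(2π) = 404.5 Hz.
Step 3 — Parallel Q: Q = R/(ω₀L) = 20/(2542·0.0113) = 0.6964.
Step 4 — Bandwidth: Δω = ω₀/Q = 3650 rad/s; BW = Δω/(2π) = 580.9 Hz.

(a) f₀ = 404.5 Hz  (b) Q = 0.6964  (c) BW = 580.9 Hz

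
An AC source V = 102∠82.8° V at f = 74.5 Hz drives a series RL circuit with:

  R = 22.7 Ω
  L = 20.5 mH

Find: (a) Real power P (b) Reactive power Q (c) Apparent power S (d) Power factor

Step 1 — Angular frequency: ω = 2π·f = 2π·74.5 = 468.1 rad/s.
Step 2 — Component impedances:
  R: Z = R = 22.7 Ω
  L: Z = jωL = j·468.1·0.0205 = 0 + j9.596 Ω
Step 3 — Series combination: Z_total = R + L = 22.7 + j9.596 Ω = 24.64∠22.9° Ω.
Step 4 — Source phasor: V = 102∠82.8° V = 12.78 + j101.2 V.
Step 5 — Current: I = V / Z = 2.077 + j3.58 A = 4.139∠59.9° A.
Step 6 — Complex power: S = V·I* = 388.8 + j164.4 VA.
Step 7 — Real power: P = Re(S) = 388.8 W.
Step 8 — Reactive power: Q = Im(S) = 164.4 VAR.
Step 9 — Apparent power: |S| = 422.2 VA.
Step 10 — Power factor: PF = P/|S| = 0.9211 (lagging).

(a) P = 388.8 W  (b) Q = 164.4 VAR  (c) S = 422.2 VA  (d) PF = 0.9211 (lagging)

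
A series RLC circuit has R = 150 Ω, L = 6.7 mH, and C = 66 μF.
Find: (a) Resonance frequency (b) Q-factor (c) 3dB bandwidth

Step 1 — Resonance condition Im(Z)=0 gives ω₀ = 1/√(LC).
Step 2 — ω₀ = 1/√(0.0067·6.6e-05) = 1504 rad/s.
Step 3 — f₀ = ω₀/(2π) = 239.3 Hz.
Step 4 — Series Q: Q = ω₀L/R = 1504·0.0067/150 = 0.06717.
Step 5 — 3dB bandwidth: Δω = ω₀/Q = 2.239e+04 rad/s; BW = Δω/(2π) = 3563 Hz.

(a) f₀ = 239.3 Hz  (b) Q = 0.06717  (c) BW = 3563 Hz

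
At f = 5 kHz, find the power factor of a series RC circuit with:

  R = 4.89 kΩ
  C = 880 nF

Step 1 — Angular frequency: ω = 2π·f = 2π·5000 = 3.142e+04 rad/s.
Step 2 — Component impedances:
  R: Z = R = 4890 Ω
  C: Z = 1/(jωC) = -j/(ω·C) = 0 - j36.17 Ω
Step 3 — Series combination: Z_total = R + C = 4890 - j36.17 Ω = 4890∠-0.4° Ω.
Step 4 — Power factor: PF = cos(φ) = Re(Z)/|Z| = 4890/4890 = 1.
Step 5 — Type: Im(Z) = -36.17 ⇒ leading (phase φ = -0.4°).

PF = 1 (leading, φ = -0.4°)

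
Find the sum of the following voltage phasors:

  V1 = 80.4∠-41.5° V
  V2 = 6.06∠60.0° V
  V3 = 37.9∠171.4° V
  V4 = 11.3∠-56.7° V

Step 1 — Convert each phasor to rectangular form:
  V1 = 80.4·(cos(-41.5°) + j·sin(-41.5°)) = 60.22 - j53.27 V
  V2 = 6.06·(cos(60.0°) + j·sin(60.0°)) = 3.03 + j5.248 V
  V3 = 37.9·(cos(171.4°) + j·sin(171.4°)) = -37.47 + j5.667 V
  V4 = 11.3·(cos(-56.7°) + j·sin(-56.7°)) = 6.204 - j9.445 V
Step 2 — Sum components: V_total = 31.98 - j51.8 V.
Step 3 — Convert to polar: |V_total| = 60.88 V, ∠V_total = -58.3°.

V_total = 60.88∠-58.3° V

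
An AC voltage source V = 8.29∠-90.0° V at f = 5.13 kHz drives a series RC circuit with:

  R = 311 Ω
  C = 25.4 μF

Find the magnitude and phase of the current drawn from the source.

Step 1 — Angular frequency: ω = 2π·f = 2π·5130 = 3.223e+04 rad/s.
Step 2 — Component impedances:
  R: Z = R = 311 Ω
  C: Z = 1/(jωC) = -j/(ω·C) = 0 - j1.221 Ω
Step 3 — Series combination: Z_total = R + C = 311 - j1.221 Ω = 311∠-0.2° Ω.
Step 4 — Source phasor: V = 8.29∠-90.0° V = 0 - j8.29 V.
Step 5 — Ohm's law: I = V / Z_total = (0 - j8.29) / (311 - j1.221) = 0.0001047 - j0.02666 A.
Step 6 — Convert to polar: |I| = 0.02666 A, ∠I = -89.8°.

I = 0.02666∠-89.8° A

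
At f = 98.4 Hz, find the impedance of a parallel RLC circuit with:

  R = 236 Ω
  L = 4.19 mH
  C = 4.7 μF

Step 1 — Angular frequency: ω = 2π·f = 2π·98.4 = 618.3 rad/s.
Step 2 — Component impedances:
  R: Z = R = 236 Ω
  L: Z = jωL = j·618.3·0.00419 = 0 + j2.591 Ω
  C: Z = 1/(jωC) = -j/(ω·C) = 0 - j344.1 Ω
Step 3 — Parallel combination: 1/Z_total = 1/R + 1/L + 1/C; Z_total = 0.02887 + j2.61 Ω = 2.61∠89.4° Ω.

Z = 0.02887 + j2.61 Ω = 2.61∠89.4° Ω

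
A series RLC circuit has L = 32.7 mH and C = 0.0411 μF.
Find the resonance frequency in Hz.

Step 1 — Resonance condition Im(Z)=0 gives ω₀ = 1/√(LC).
Step 2 — ω₀ = 1/√(0.0327·4.11e-08) = 2.728e+04 rad/s.
Step 3 — f₀ = ω₀/(2π) = 4341 Hz.

f₀ = 4341 Hz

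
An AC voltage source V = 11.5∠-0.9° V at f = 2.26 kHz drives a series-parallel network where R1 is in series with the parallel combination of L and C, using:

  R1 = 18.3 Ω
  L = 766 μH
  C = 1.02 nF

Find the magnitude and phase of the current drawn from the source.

Step 1 — Angular frequency: ω = 2π·f = 2π·2260 = 1.42e+04 rad/s.
Step 2 — Component impedances:
  R1: Z = R = 18.3 Ω
  L: Z = jωL = j·1.42e+04·0.000766 = 0 + j10.88 Ω
  C: Z = 1/(jωC) = -j/(ω·C) = 0 - j6.904e+04 Ω
Step 3 — Parallel branch: L || C = 1/(1/L + 1/C) = 0 + j10.88 Ω.
Step 4 — Series with R1: Z_total = R1 + (L || C) = 18.3 + j10.88 Ω = 21.29∠30.7° Ω.
Step 5 — Source phasor: V = 11.5∠-0.9° V = 11.5 - j0.1806 V.
Step 6 — Ohm's law: I = V / Z_total = (11.5 - j0.1806) / (18.3 + j10.88) = 0.4599 - j0.2833 A.
Step 7 — Convert to polar: |I| = 0.5402 A, ∠I = -31.6°.

I = 0.5402∠-31.6° A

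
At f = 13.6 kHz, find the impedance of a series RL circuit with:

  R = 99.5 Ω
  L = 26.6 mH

Step 1 — Angular frequency: ω = 2π·f = 2π·1.36e+04 = 8.545e+04 rad/s.
Step 2 — Component impedances:
  R: Z = R = 99.5 Ω
  L: Z = jωL = j·8.545e+04·0.0266 = 0 + j2273 Ω
Step 3 — Series combination: Z_total = R + L = 99.5 + j2273 Ω = 2275∠87.5° Ω.

Z = 99.5 + j2273 Ω = 2275∠87.5° Ω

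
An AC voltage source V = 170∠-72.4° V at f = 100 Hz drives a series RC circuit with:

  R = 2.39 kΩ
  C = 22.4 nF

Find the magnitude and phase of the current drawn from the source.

Step 1 — Angular frequency: ω = 2π·f = 2π·100 = 628.3 rad/s.
Step 2 — Component impedances:
  R: Z = R = 2390 Ω
  C: Z = 1/(jωC) = -j/(ω·C) = 0 - j7.105e+04 Ω
Step 3 — Series combination: Z_total = R + C = 2390 - j7.105e+04 Ω = 7.109e+04∠-88.1° Ω.
Step 4 — Source phasor: V = 170∠-72.4° V = 51.4 - j162 V.
Step 5 — Ohm's law: I = V / Z_total = (51.4 - j162) / (2390 - j7.105e+04) = 0.002302 + j0.000646 A.
Step 6 — Convert to polar: |I| = 0.002391 A, ∠I = 15.7°.

I = 0.002391∠15.7° A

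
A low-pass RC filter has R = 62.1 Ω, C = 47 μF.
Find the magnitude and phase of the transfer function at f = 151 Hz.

Step 1 — Angular frequency: ω = 2π·151 = 948.8 rad/s.
Step 2 — Transfer function: H(jω) = 1/(1 + jωRC).
Step 3 — Denominator: 1 + jωRC = 1 + j·948.8·62.1·4.7e-05 = 1 + j2.769.
Step 4 — H = 0.1154 - j0.3195.
Step 5 — Magnitude: |H| = 0.3397 (-9.4 dB); phase: φ = -70.1°.

|H| = 0.3397 (-9.4 dB), φ = -70.1°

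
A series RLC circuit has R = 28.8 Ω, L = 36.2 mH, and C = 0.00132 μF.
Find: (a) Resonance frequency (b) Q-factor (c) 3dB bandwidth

Step 1 — Resonance condition Im(Z)=0 gives ω₀ = 1/√(LC).
Step 2 — ω₀ = 1/√(0.0362·1.32e-09) = 1.447e+05 rad/s.
Step 3 — f₀ = ω₀/(2π) = 2.302e+04 Hz.
Step 4 — Series Q: Q = ω₀L/R = 1.447e+05·0.0362/28.8 = 181.8.
Step 5 — 3dB bandwidth: Δω = ω₀/Q = 795.6 rad/s; BW = Δω/(2π) = 126.6 Hz.

(a) f₀ = 2.302e+04 Hz  (b) Q = 181.8  (c) BW = 126.6 Hz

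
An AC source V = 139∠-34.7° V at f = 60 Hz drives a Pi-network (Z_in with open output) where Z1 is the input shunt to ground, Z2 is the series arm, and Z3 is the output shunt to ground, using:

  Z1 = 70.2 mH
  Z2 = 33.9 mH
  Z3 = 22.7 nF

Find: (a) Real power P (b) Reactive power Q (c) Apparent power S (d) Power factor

Step 1 — Angular frequency: ω = 2π·f = 2π·60 = 377 rad/s.
Step 2 — Component impedances:
  Z1: Z = jωL = j·377·0.0702 = 0 + j26.46 Ω
  Z2: Z = jωL = j·377·0.0339 = 0 + j12.78 Ω
  Z3: Z = 1/(jωC) = -j/(ω·C) = 0 - j1.169e+05 Ω
Step 3 — With open output, the series arm Z2 and the output shunt Z3 appear in series to ground: Z2 + Z3 = 0 - j1.168e+05 Ω.
Step 4 — Parallel with input shunt Z1: Z_in = Z1 || (Z2 + Z3) = 0 + j26.47 Ω = 26.47∠90.0° Ω.
Step 5 — Source phasor: V = 139∠-34.7° V = 114.3 - j79.13 V.
Step 6 — Current: I = V / Z = -2.989 - j4.317 A = 5.251∠-124.7° A.
Step 7 — Complex power: S = V·I* = 0 + j729.9 VA.
Step 8 — Real power: P = Re(S) = 0 W.
Step 9 — Reactive power: Q = Im(S) = 729.9 VAR.
Step 10 — Apparent power: |S| = 729.9 VA.
Step 11 — Power factor: PF = P/|S| = 0 (lagging).

(a) P = 0 W  (b) Q = 729.9 VAR  (c) S = 729.9 VA  (d) PF = 0 (lagging)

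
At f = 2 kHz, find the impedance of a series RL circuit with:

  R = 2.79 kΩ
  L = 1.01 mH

Step 1 — Angular frequency: ω = 2π·f = 2π·2000 = 1.257e+04 rad/s.
Step 2 — Component impedances:
  R: Z = R = 2790 Ω
  L: Z = jωL = j·1.257e+04·0.00101 = 0 + j12.69 Ω
Step 3 — Series combination: Z_total = R + L = 2790 + j12.69 Ω = 2790∠0.3° Ω.

Z = 2790 + j12.69 Ω = 2790∠0.3° Ω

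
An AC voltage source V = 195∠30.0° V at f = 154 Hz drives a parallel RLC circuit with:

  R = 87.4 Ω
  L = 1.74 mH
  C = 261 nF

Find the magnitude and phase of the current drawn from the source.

Step 1 — Angular frequency: ω = 2π·f = 2π·154 = 967.6 rad/s.
Step 2 — Component impedances:
  R: Z = R = 87.4 Ω
  L: Z = jωL = j·967.6·0.00174 = 0 + j1.684 Ω
  C: Z = 1/(jωC) = -j/(ω·C) = 0 - j3960 Ω
Step 3 — Parallel combination: 1/Z_total = 1/R + 1/L + 1/C; Z_total = 0.03245 + j1.684 Ω = 1.684∠88.9° Ω.
Step 4 — Source phasor: V = 195∠30.0° V = 168.9 + j97.5 V.
Step 5 — Ohm's law: I = V / Z_total = (168.9 + j97.5) / (0.03245 + j1.684) = 59.82 - j99.15 A.
Step 6 — Convert to polar: |I| = 115.8 A, ∠I = -58.9°.

I = 115.8∠-58.9° A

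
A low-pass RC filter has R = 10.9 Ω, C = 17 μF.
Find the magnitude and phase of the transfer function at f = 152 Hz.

Step 1 — Angular frequency: ω = 2π·152 = 955 rad/s.
Step 2 — Transfer function: H(jω) = 1/(1 + jωRC).
Step 3 — Denominator: 1 + jωRC = 1 + j·955·10.9·1.7e-05 = 1 + j0.177.
Step 4 — H = 0.9696 - j0.1716.
Step 5 — Magnitude: |H| = 0.9847 (-0.1 dB); phase: φ = -10.0°.

|H| = 0.9847 (-0.1 dB), φ = -10.0°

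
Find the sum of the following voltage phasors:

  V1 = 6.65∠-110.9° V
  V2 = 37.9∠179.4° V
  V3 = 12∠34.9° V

Step 1 — Convert each phasor to rectangular form:
  V1 = 6.65·(cos(-110.9°) + j·sin(-110.9°)) = -2.372 - j6.212 V
  V2 = 37.9·(cos(179.4°) + j·sin(179.4°)) = -37.9 + j0.3969 V
  V3 = 12·(cos(34.9°) + j·sin(34.9°)) = 9.842 + j6.866 V
Step 2 — Sum components: V_total = -30.43 + j1.05 V.
Step 3 — Convert to polar: |V_total| = 30.45 V, ∠V_total = 178.0°.

V_total = 30.45∠178.0° V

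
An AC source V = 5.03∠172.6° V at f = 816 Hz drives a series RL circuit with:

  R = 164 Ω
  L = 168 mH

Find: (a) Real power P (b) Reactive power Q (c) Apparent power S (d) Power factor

Step 1 — Angular frequency: ω = 2π·f = 2π·816 = 5127 rad/s.
Step 2 — Component impedances:
  R: Z = R = 164 Ω
  L: Z = jωL = j·5127·0.168 = 0 + j861.3 Ω
Step 3 — Series combination: Z_total = R + L = 164 + j861.3 Ω = 876.8∠79.2° Ω.
Step 4 — Source phasor: V = 5.03∠172.6° V = -4.988 + j0.6478 V.
Step 5 — Current: I = V / Z = -0.0003382 + j0.005727 A = 0.005737∠93.4° A.
Step 6 — Complex power: S = V·I* = 0.005397 + j0.02835 VA.
Step 7 — Real power: P = Re(S) = 0.005397 W.
Step 8 — Reactive power: Q = Im(S) = 0.02835 VAR.
Step 9 — Apparent power: |S| = 0.02886 VA.
Step 10 — Power factor: PF = P/|S| = 0.187 (lagging).

(a) P = 0.005397 W  (b) Q = 0.02835 VAR  (c) S = 0.02886 VA  (d) PF = 0.187 (lagging)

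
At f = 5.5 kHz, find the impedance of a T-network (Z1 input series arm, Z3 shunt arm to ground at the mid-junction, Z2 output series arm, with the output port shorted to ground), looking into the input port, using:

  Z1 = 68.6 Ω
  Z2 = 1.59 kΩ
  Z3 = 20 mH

Step 1 — Angular frequency: ω = 2π·f = 2π·5500 = 3.456e+04 rad/s.
Step 2 — Component impedances:
  Z1: Z = R = 68.6 Ω
  Z2: Z = R = 1590 Ω
  Z3: Z = jωL = j·3.456e+04·0.02 = 0 + j691.2 Ω
Step 3 — With the output port shorted to ground, the output series arm Z2 runs from the junction to ground; the shunt arm Z3 also runs from the junction to ground. They appear in parallel: Z3 || Z2 = 252.7 + j581.3 Ω.
Step 4 — Series with input arm Z1: Z_in = Z1 + (Z3 || Z2) = 321.3 + j581.3 Ω = 664.2∠61.1° Ω.

Z = 321.3 + j581.3 Ω = 664.2∠61.1° Ω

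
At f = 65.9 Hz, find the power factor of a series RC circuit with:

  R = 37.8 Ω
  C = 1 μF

Step 1 — Angular frequency: ω = 2π·f = 2π·65.9 = 414.1 rad/s.
Step 2 — Component impedances:
  R: Z = R = 37.8 Ω
  C: Z = 1/(jωC) = -j/(ω·C) = 0 - j2415 Ω
Step 3 — Series combination: Z_total = R + C = 37.8 - j2415 Ω = 2415∠-89.1° Ω.
Step 4 — Power factor: PF = cos(φ) = Re(Z)/|Z| = 37.8/2415 = 0.01565.
Step 5 — Type: Im(Z) = -2415 ⇒ leading (phase φ = -89.1°).

PF = 0.01565 (leading, φ = -89.1°)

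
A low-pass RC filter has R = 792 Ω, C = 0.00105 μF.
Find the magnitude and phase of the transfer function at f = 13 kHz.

Step 1 — Angular frequency: ω = 2π·1.3e+04 = 8.168e+04 rad/s.
Step 2 — Transfer function: H(jω) = 1/(1 + jωRC).
Step 3 — Denominator: 1 + jωRC = 1 + j·8.168e+04·792·1.05e-09 = 1 + j0.06793.
Step 4 — H = 0.9954 - j0.06761.
Step 5 — Magnitude: |H| = 0.9977 (-0.0 dB); phase: φ = -3.9°.

|H| = 0.9977 (-0.0 dB), φ = -3.9°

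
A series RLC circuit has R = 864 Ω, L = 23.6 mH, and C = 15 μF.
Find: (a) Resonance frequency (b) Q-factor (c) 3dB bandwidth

Step 1 — Resonance: ω₀ = 1/√(LC) = 1/√(0.0236·1.5e-05) = 1681 rad/s.
Step 2 — f₀ = ω₀/(2π) = 267.5 Hz.
Step 3 — Series Q: Q = ω₀L/R = 1681·0.0236/864 = 0.04591.
Step 4 — Bandwidth: Δω = ω₀/Q = 3.661e+04 rad/s; BW = Δω/(2π) = 5827 Hz.

(a) f₀ = 267.5 Hz  (b) Q = 0.04591  (c) BW = 5827 Hz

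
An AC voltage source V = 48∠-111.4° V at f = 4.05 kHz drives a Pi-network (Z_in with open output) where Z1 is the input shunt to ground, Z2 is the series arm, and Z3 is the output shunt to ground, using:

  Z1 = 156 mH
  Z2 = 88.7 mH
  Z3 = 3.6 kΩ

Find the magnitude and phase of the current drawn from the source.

Step 1 — Angular frequency: ω = 2π·f = 2π·4050 = 2.545e+04 rad/s.
Step 2 — Component impedances:
  Z1: Z = jωL = j·2.545e+04·0.156 = 0 + j3970 Ω
  Z2: Z = jωL = j·2.545e+04·0.0887 = 0 + j2257 Ω
  Z3: Z = R = 3600 Ω
Step 3 — With open output, the series arm Z2 and the output shunt Z3 appear in series to ground: Z2 + Z3 = 3600 + j2257 Ω.
Step 4 — Parallel with input shunt Z1: Z_in = Z1 || (Z2 + Z3) = 1097 + j2073 Ω = 2345∠62.1° Ω.
Step 5 — Source phasor: V = 48∠-111.4° V = -17.51 - j44.69 V.
Step 6 — Ohm's law: I = V / Z_total = (-17.51 - j44.69) / (1097 + j2073) = -0.02034 - j0.00231 A.
Step 7 — Convert to polar: |I| = 0.02047 A, ∠I = -173.5°.

I = 0.02047∠-173.5° A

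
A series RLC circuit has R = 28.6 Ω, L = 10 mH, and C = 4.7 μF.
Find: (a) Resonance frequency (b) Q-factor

Step 1 — Resonance condition Im(Z)=0 gives ω₀ = 1/√(LC).
Step 2 — ω₀ = 1/√(0.01·4.7e-06) = 4613 rad/s.
Step 3 — f₀ = ω₀/(2π) = 734.1 Hz.
Step 4 — Series Q: Q = ω₀L/R = 4613·0.01/28.6 = 1.613.

(a) f₀ = 734.1 Hz  (b) Q = 1.613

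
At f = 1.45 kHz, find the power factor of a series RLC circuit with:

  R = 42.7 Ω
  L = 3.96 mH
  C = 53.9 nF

Step 1 — Angular frequency: ω = 2π·f = 2π·1450 = 9111 rad/s.
Step 2 — Component impedances:
  R: Z = R = 42.7 Ω
  L: Z = jωL = j·9111·0.00396 = 0 + j36.08 Ω
  C: Z = 1/(jωC) = -j/(ω·C) = 0 - j2036 Ω
Step 3 — Series combination: Z_total = R + L + C = 42.7 - j2000 Ω = 2001∠-88.8° Ω.
Step 4 — Power factor: PF = cos(φ) = Re(Z)/|Z| = 42.7/2001 = 0.02134.
Step 5 — Type: Im(Z) = -2000 ⇒ leading (phase φ = -88.8°).

PF = 0.02134 (leading, φ = -88.8°)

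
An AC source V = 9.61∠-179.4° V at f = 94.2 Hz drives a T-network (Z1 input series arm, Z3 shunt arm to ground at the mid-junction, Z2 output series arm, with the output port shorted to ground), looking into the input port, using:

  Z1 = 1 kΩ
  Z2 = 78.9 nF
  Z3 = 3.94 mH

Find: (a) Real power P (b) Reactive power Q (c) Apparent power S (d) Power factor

Step 1 — Angular frequency: ω = 2π·f = 2π·94.2 = 591.9 rad/s.
Step 2 — Component impedances:
  Z1: Z = R = 1000 Ω
  Z2: Z = 1/(jωC) = -j/(ω·C) = 0 - j2.141e+04 Ω
  Z3: Z = jωL = j·591.9·0.00394 = 0 + j2.332 Ω
Step 3 — With the output port shorted to ground, the output series arm Z2 runs from the junction to ground; the shunt arm Z3 also runs from the junction to ground. They appear in parallel: Z3 || Z2 = 0 + j2.332 Ω.
Step 4 — Series with input arm Z1: Z_in = Z1 + (Z3 || Z2) = 1000 + j2.332 Ω = 1000∠0.1° Ω.
Step 5 — Source phasor: V = 9.61∠-179.4° V = -9.609 - j0.1006 V.
Step 6 — Current: I = V / Z = -0.00961 - j7.822e-05 A = 0.00961∠-179.5° A.
Step 7 — Complex power: S = V·I* = 0.09235 + j0.0002154 VA.
Step 8 — Real power: P = Re(S) = 0.09235 W.
Step 9 — Reactive power: Q = Im(S) = 0.0002154 VAR.
Step 10 — Apparent power: |S| = 0.09235 VA.
Step 11 — Power factor: PF = P/|S| = 1 (lagging).

(a) P = 0.09235 W  (b) Q = 0.0002154 VAR  (c) S = 0.09235 VA  (d) PF = 1 (lagging)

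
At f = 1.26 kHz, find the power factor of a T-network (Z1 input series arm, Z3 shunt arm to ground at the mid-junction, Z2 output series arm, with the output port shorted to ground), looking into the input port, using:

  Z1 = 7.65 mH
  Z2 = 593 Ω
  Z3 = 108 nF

Step 1 — Angular frequency: ω = 2π·f = 2π·1260 = 7917 rad/s.
Step 2 — Component impedances:
  Z1: Z = jωL = j·7917·0.00765 = 0 + j60.56 Ω
  Z2: Z = R = 593 Ω
  Z3: Z = 1/(jωC) = -j/(ω·C) = 0 - j1170 Ω
Step 3 — With the output port shorted to ground, the output series arm Z2 runs from the junction to ground; the shunt arm Z3 also runs from the junction to ground. They appear in parallel: Z3 || Z2 = 471.7 - j239.2 Ω.
Step 4 — Series with input arm Z1: Z_in = Z1 + (Z3 || Z2) = 471.7 - j178.6 Ω = 504.4∠-20.7° Ω.
Step 5 — Power factor: PF = cos(φ) = Re(Z)/|Z| = 471.7/504.4 = 0.9352.
Step 6 — Type: Im(Z) = -178.6 ⇒ leading (phase φ = -20.7°).

PF = 0.9352 (leading, φ = -20.7°)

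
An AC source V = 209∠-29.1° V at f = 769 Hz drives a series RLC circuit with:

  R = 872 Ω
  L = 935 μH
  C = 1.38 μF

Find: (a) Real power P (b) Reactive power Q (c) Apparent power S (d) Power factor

Step 1 — Angular frequency: ω = 2π·f = 2π·769 = 4832 rad/s.
Step 2 — Component impedances:
  R: Z = R = 872 Ω
  L: Z = jωL = j·4832·0.000935 = 0 + j4.518 Ω
  C: Z = 1/(jωC) = -j/(ω·C) = 0 - j150 Ω
Step 3 — Series combination: Z_total = R + L + C = 872 - j145.5 Ω = 884∠-9.5° Ω.
Step 4 — Source phasor: V = 209∠-29.1° V = 182.6 - j101.6 V.
Step 5 — Current: I = V / Z = 0.2227 - j0.07942 A = 0.2364∠-19.6° A.
Step 6 — Complex power: S = V·I* = 48.74 - j8.13 VA.
Step 7 — Real power: P = Re(S) = 48.74 W.
Step 8 — Reactive power: Q = Im(S) = -8.13 VAR.
Step 9 — Apparent power: |S| = 49.41 VA.
Step 10 — Power factor: PF = P/|S| = 0.9864 (leading).

(a) P = 48.74 W  (b) Q = -8.13 VAR  (c) S = 49.41 VA  (d) PF = 0.9864 (leading)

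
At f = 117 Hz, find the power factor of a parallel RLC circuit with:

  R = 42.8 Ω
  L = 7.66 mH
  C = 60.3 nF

Step 1 — Angular frequency: ω = 2π·f = 2π·117 = 735.1 rad/s.
Step 2 — Component impedances:
  R: Z = R = 42.8 Ω
  L: Z = jωL = j·735.1·0.00766 = 0 + j5.631 Ω
  C: Z = 1/(jωC) = -j/(ω·C) = 0 - j2.256e+04 Ω
Step 3 — Parallel combination: 1/Z_total = 1/R + 1/L + 1/C; Z_total = 0.7286 + j5.537 Ω = 5.584∠82.5° Ω.
Step 4 — Power factor: PF = cos(φ) = Re(Z)/|Z| = 0.7286/5.584 = 0.1305.
Step 5 — Type: Im(Z) = 5.537 ⇒ lagging (phase φ = 82.5°).

PF = 0.1305 (lagging, φ = 82.5°)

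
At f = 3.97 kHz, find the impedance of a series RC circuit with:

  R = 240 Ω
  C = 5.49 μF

Step 1 — Angular frequency: ω = 2π·f = 2π·3970 = 2.494e+04 rad/s.
Step 2 — Component impedances:
  R: Z = R = 240 Ω
  C: Z = 1/(jωC) = -j/(ω·C) = 0 - j7.302 Ω
Step 3 — Series combination: Z_total = R + C = 240 - j7.302 Ω = 240.1∠-1.7° Ω.

Z = 240 - j7.302 Ω = 240.1∠-1.7° Ω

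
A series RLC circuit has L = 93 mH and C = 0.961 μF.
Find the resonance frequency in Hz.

Step 1 — Resonance condition Im(Z)=0 gives ω₀ = 1/√(LC).
Step 2 — ω₀ = 1/√(0.093·9.61e-07) = 3345 rad/s.
Step 3 — f₀ = ω₀/(2π) = 532.4 Hz.

f₀ = 532.4 Hz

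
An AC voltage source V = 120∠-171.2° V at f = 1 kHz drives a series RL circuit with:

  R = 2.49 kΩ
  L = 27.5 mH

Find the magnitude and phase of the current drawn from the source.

Step 1 — Angular frequency: ω = 2π·f = 2π·1000 = 6283 rad/s.
Step 2 — Component impedances:
  R: Z = R = 2490 Ω
  L: Z = jωL = j·6283·0.0275 = 0 + j172.8 Ω
Step 3 — Series combination: Z_total = R + L = 2490 + j172.8 Ω = 2496∠4.0° Ω.
Step 4 — Source phasor: V = 120∠-171.2° V = -118.6 - j18.36 V.
Step 5 — Ohm's law: I = V / Z_total = (-118.6 - j18.36) / (2490 + j172.8) = -0.04791 - j0.004048 A.
Step 6 — Convert to polar: |I| = 0.04808 A, ∠I = -175.2°.

I = 0.04808∠-175.2° A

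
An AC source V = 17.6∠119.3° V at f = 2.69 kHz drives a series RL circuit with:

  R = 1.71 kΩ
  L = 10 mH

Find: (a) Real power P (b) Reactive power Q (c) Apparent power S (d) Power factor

Step 1 — Angular frequency: ω = 2π·f = 2π·2690 = 1.69e+04 rad/s.
Step 2 — Component impedances:
  R: Z = R = 1710 Ω
  L: Z = jωL = j·1.69e+04·0.01 = 0 + j169 Ω
Step 3 — Series combination: Z_total = R + L = 1710 + j169 Ω = 1718∠5.6° Ω.
Step 4 — Source phasor: V = 17.6∠119.3° V = -8.613 + j15.35 V.
Step 5 — Current: I = V / Z = -0.00411 + j0.009382 A = 0.01024∠113.7° A.
Step 6 — Complex power: S = V·I* = 0.1794 + j0.01773 VA.
Step 7 — Real power: P = Re(S) = 0.1794 W.
Step 8 — Reactive power: Q = Im(S) = 0.01773 VAR.
Step 9 — Apparent power: |S| = 0.1803 VA.
Step 10 — Power factor: PF = P/|S| = 0.9952 (lagging).

(a) P = 0.1794 W  (b) Q = 0.01773 VAR  (c) S = 0.1803 VA  (d) PF = 0.9952 (lagging)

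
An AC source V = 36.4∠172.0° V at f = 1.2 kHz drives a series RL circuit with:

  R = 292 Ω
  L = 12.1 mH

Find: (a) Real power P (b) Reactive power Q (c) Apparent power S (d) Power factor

Step 1 — Angular frequency: ω = 2π·f = 2π·1200 = 7540 rad/s.
Step 2 — Component impedances:
  R: Z = R = 292 Ω
  L: Z = jωL = j·7540·0.0121 = 0 + j91.23 Ω
Step 3 — Series combination: Z_total = R + L = 292 + j91.23 Ω = 305.9∠17.4° Ω.
Step 4 — Source phasor: V = 36.4∠172.0° V = -36.05 + j5.066 V.
Step 5 — Current: I = V / Z = -0.1075 + j0.05094 A = 0.119∠154.6° A.
Step 6 — Complex power: S = V·I* = 4.134 + j1.292 VA.
Step 7 — Real power: P = Re(S) = 4.134 W.
Step 8 — Reactive power: Q = Im(S) = 1.292 VAR.
Step 9 — Apparent power: |S| = 4.331 VA.
Step 10 — Power factor: PF = P/|S| = 0.9545 (lagging).

(a) P = 4.134 W  (b) Q = 1.292 VAR  (c) S = 4.331 VA  (d) PF = 0.9545 (lagging)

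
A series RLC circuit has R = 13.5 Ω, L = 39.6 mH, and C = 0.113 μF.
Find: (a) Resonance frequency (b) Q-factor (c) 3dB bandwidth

Step 1 — Resonance: ω₀ = 1/√(LC) = 1/√(0.0396·1.13e-07) = 1.495e+04 rad/s.
Step 2 — f₀ = ω₀/(2π) = 2379 Hz.
Step 3 — Series Q: Q = ω₀L/R = 1.495e+04·0.0396/13.5 = 43.85.
Step 4 — Bandwidth: Δω = ω₀/Q = 340.9 rad/s; BW = Δω/(2π) = 54.26 Hz.

(a) f₀ = 2379 Hz  (b) Q = 43.85  (c) BW = 54.26 Hz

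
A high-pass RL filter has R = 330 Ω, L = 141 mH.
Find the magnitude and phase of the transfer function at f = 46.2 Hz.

Step 1 — Angular frequency: ω = 2π·46.2 = 290.3 rad/s.
Step 2 — Transfer function: H(jω) = jωL/(R + jωL).
Step 3 — Numerator jωL = j·40.93; denominator R + jωL = 330 + j40.93.
Step 4 — H = 0.01515 + j0.1222.
Step 5 — Magnitude: |H| = 0.1231 (-18.2 dB); phase: φ = 82.9°.

|H| = 0.1231 (-18.2 dB), φ = 82.9°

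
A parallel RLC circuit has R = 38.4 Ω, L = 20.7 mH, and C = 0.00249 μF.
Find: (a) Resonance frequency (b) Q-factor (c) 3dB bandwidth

Step 1 — Resonance: ω₀ = 1/√(LC) = 1/√(0.0207·2.49e-09) = 1.393e+05 rad/s.
Step 2 — f₀ = ω₀/(2π) = 2.217e+04 Hz.
Step 3 — Parallel Q: Q = R/(ω₀L) = 38.4/(1.393e+05·0.0207) = 0.01332.
Step 4 — Bandwidth: Δω = ω₀/Q = 1.046e+07 rad/s; BW = Δω/(2π) = 1.665e+06 Hz.

(a) f₀ = 2.217e+04 Hz  (b) Q = 0.01332  (c) BW = 1.665e+06 Hz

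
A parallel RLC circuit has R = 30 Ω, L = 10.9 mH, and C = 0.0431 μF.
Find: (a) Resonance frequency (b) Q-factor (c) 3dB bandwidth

Step 1 — Resonance: ω₀ = 1/√(LC) = 1/√(0.0109·4.31e-08) = 4.614e+04 rad/s.
Step 2 — f₀ = ω₀/(2π) = 7343 Hz.
Step 3 — Parallel Q: Q = R/(ω₀L) = 30/(4.614e+04·0.0109) = 0.05965.
Step 4 — Bandwidth: Δω = ω₀/Q = 7.734e+05 rad/s; BW = Δω/(2π) = 1.231e+05 Hz.

(a) f₀ = 7343 Hz  (b) Q = 0.05965  (c) BW = 1.231e+05 Hz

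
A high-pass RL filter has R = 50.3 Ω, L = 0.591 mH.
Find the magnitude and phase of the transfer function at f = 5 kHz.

Step 1 — Angular frequency: ω = 2π·5000 = 3.142e+04 rad/s.
Step 2 — Transfer function: H(jω) = jωL/(R + jωL).
Step 3 — Numerator jωL = j·18.57; denominator R + jωL = 50.3 + j18.57.
Step 4 — H = 0.1199 + j0.3249.
Step 5 — Magnitude: |H| = 0.3463 (-9.2 dB); phase: φ = 69.7°.

|H| = 0.3463 (-9.2 dB), φ = 69.7°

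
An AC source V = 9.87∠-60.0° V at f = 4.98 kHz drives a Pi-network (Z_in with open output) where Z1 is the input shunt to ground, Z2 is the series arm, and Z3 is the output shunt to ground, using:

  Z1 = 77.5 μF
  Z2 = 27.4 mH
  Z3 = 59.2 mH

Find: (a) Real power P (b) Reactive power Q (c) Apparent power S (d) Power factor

Step 1 — Angular frequency: ω = 2π·f = 2π·4980 = 3.129e+04 rad/s.
Step 2 — Component impedances:
  Z1: Z = 1/(jωC) = -j/(ω·C) = 0 - j0.4124 Ω
  Z2: Z = jωL = j·3.129e+04·0.0274 = 0 + j857.4 Ω
  Z3: Z = jωL = j·3.129e+04·0.0592 = 0 + j1852 Ω
Step 3 — With open output, the series arm Z2 and the output shunt Z3 appear in series to ground: Z2 + Z3 = 0 + j2710 Ω.
Step 4 — Parallel with input shunt Z1: Z_in = Z1 || (Z2 + Z3) = 0 - j0.4124 Ω = 0.4124∠-90.0° Ω.
Step 5 — Source phasor: V = 9.87∠-60.0° V = 4.935 - j8.548 V.
Step 6 — Current: I = V / Z = 20.72 + j11.97 A = 23.93∠30.0° A.
Step 7 — Complex power: S = V·I* = 0 - j236.2 VA.
Step 8 — Real power: P = Re(S) = 0 W.
Step 9 — Reactive power: Q = Im(S) = -236.2 VAR.
Step 10 — Apparent power: |S| = 236.2 VA.
Step 11 — Power factor: PF = P/|S| = 0 (leading).

(a) P = 0 W  (b) Q = -236.2 VAR  (c) S = 236.2 VA  (d) PF = 0 (leading)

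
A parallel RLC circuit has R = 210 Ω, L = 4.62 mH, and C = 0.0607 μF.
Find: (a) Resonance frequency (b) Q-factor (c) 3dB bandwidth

Step 1 — Resonance: ω₀ = 1/√(LC) = 1/√(0.00462·6.07e-08) = 5.972e+04 rad/s.
Step 2 — f₀ = ω₀/(2π) = 9504 Hz.
Step 3 — Parallel Q: Q = R/(ω₀L) = 210/(5.972e+04·0.00462) = 0.7612.
Step 4 — Bandwidth: Δω = ω₀/Q = 7.845e+04 rad/s; BW = Δω/(2π) = 1.249e+04 Hz.

(a) f₀ = 9504 Hz  (b) Q = 0.7612  (c) BW = 1.249e+04 Hz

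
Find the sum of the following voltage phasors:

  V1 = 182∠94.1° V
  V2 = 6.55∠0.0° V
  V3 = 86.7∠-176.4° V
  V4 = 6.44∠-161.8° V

Step 1 — Convert each phasor to rectangular form:
  V1 = 182·(cos(94.1°) + j·sin(94.1°)) = -13.01 + j181.5 V
  V2 = 6.55·(cos(0.0°) + j·sin(0.0°)) = 6.55 V
  V3 = 86.7·(cos(-176.4°) + j·sin(-176.4°)) = -86.53 - j5.444 V
  V4 = 6.44·(cos(-161.8°) + j·sin(-161.8°)) = -6.118 - j2.011 V
Step 2 — Sum components: V_total = -99.11 + j174.1 V.
Step 3 — Convert to polar: |V_total| = 200.3 V, ∠V_total = 119.7°.

V_total = 200.3∠119.7° V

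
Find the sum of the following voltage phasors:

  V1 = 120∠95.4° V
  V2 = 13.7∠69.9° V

Step 1 — Convert each phasor to rectangular form:
  V1 = 120·(cos(95.4°) + j·sin(95.4°)) = -11.29 + j119.5 V
  V2 = 13.7·(cos(69.9°) + j·sin(69.9°)) = 4.708 + j12.87 V
Step 2 — Sum components: V_total = -6.585 + j132.3 V.
Step 3 — Convert to polar: |V_total| = 132.5 V, ∠V_total = 92.8°.

V_total = 132.5∠92.8° V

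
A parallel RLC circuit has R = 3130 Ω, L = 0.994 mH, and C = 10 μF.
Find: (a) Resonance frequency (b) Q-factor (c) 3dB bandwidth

Step 1 — Resonance: ω₀ = 1/√(LC) = 1/√(0.000994·1e-05) = 1.003e+04 rad/s.
Step 2 — f₀ = ω₀/(2π) = 1596 Hz.
Step 3 — Parallel Q: Q = R/(ω₀L) = 3130/(1.003e+04·0.000994) = 313.9.
Step 4 — Bandwidth: Δω = ω₀/Q = 31.95 rad/s; BW = Δω/(2π) = 5.085 Hz.

(a) f₀ = 1596 Hz  (b) Q = 313.9  (c) BW = 5.085 Hz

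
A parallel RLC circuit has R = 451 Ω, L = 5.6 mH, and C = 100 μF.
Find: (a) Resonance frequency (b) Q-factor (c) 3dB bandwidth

Step 1 — Resonance: ω₀ = 1/√(LC) = 1/√(0.0056·0.0001) = 1336 rad/s.
Step 2 — f₀ = ω₀/(2π) = 212.7 Hz.
Step 3 — Parallel Q: Q = R/(ω₀L) = 451/(1336·0.0056) = 60.27.
Step 4 — Bandwidth: Δω = ω₀/Q = 22.17 rad/s; BW = Δω/(2π) = 3.529 Hz.

(a) f₀ = 212.7 Hz  (b) Q = 60.27  (c) BW = 3.529 Hz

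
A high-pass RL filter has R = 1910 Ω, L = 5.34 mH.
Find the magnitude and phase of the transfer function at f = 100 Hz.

Step 1 — Angular frequency: ω = 2π·100 = 628.3 rad/s.
Step 2 — Transfer function: H(jω) = jωL/(R + jωL).
Step 3 — Numerator jωL = j·3.355; denominator R + jωL = 1910 + j3.355.
Step 4 — H = 3.086e-06 + j0.001757.
Step 5 — Magnitude: |H| = 0.001757 (-55.1 dB); phase: φ = 89.9°.

|H| = 0.001757 (-55.1 dB), φ = 89.9°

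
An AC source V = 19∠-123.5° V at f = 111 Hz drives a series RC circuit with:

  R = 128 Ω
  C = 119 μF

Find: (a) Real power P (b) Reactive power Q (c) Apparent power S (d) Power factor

Step 1 — Angular frequency: ω = 2π·f = 2π·111 = 697.4 rad/s.
Step 2 — Component impedances:
  R: Z = R = 128 Ω
  C: Z = 1/(jωC) = -j/(ω·C) = 0 - j12.05 Ω
Step 3 — Series combination: Z_total = R + C = 128 - j12.05 Ω = 128.6∠-5.4° Ω.
Step 4 — Source phasor: V = 19∠-123.5° V = -10.49 - j15.84 V.
Step 5 — Current: I = V / Z = -0.06966 - j0.1303 A = 0.1478∠-118.1° A.
Step 6 — Complex power: S = V·I* = 2.796 - j0.2632 VA.
Step 7 — Real power: P = Re(S) = 2.796 W.
Step 8 — Reactive power: Q = Im(S) = -0.2632 VAR.
Step 9 — Apparent power: |S| = 2.808 VA.
Step 10 — Power factor: PF = P/|S| = 0.9956 (leading).

(a) P = 2.796 W  (b) Q = -0.2632 VAR  (c) S = 2.808 VA  (d) PF = 0.9956 (leading)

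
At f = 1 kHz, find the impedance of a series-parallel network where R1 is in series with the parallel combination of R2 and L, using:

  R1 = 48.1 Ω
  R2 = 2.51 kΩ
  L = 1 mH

Step 1 — Angular frequency: ω = 2π·f = 2π·1000 = 6283 rad/s.
Step 2 — Component impedances:
  R1: Z = R = 48.1 Ω
  R2: Z = R = 2510 Ω
  L: Z = jωL = j·6283·0.001 = 0 + j6.283 Ω
Step 3 — Parallel branch: R2 || L = 1/(1/R2 + 1/L) = 0.01573 + j6.283 Ω.
Step 4 — Series with R1: Z_total = R1 + (R2 || L) = 48.12 + j6.283 Ω = 48.52∠7.4° Ω.

Z = 48.12 + j6.283 Ω = 48.52∠7.4° Ω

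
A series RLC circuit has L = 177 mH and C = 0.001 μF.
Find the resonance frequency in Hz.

Step 1 — Resonance condition Im(Z)=0 gives ω₀ = 1/√(LC).
Step 2 — ω₀ = 1/√(0.177·1e-09) = 7.516e+04 rad/s.
Step 3 — f₀ = ω₀/(2π) = 1.196e+04 Hz.

f₀ = 1.196e+04 Hz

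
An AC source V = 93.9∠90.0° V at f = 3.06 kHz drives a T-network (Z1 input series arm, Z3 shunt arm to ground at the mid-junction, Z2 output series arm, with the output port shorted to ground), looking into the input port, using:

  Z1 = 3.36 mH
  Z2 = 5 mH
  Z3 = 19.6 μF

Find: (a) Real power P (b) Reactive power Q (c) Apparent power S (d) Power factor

Step 1 — Angular frequency: ω = 2π·f = 2π·3060 = 1.923e+04 rad/s.
Step 2 — Component impedances:
  Z1: Z = jωL = j·1.923e+04·0.00336 = 0 + j64.6 Ω
  Z2: Z = jωL = j·1.923e+04·0.005 = 0 + j96.13 Ω
  Z3: Z = 1/(jωC) = -j/(ω·C) = 0 - j2.654 Ω
Step 3 — With the output port shorted to ground, the output series arm Z2 runs from the junction to ground; the shunt arm Z3 also runs from the junction to ground. They appear in parallel: Z3 || Z2 = 0 - j2.729 Ω.
Step 4 — Series with input arm Z1: Z_in = Z1 + (Z3 || Z2) = 0 + j61.87 Ω = 61.87∠90.0° Ω.
Step 5 — Source phasor: V = 93.9∠90.0° V = 0 + j93.9 V.
Step 6 — Current: I = V / Z = 1.518 A = 1.518∠-0.0° A.
Step 7 — Complex power: S = V·I* = 0 + j142.5 VA.
Step 8 — Real power: P = Re(S) = 0 W.
Step 9 — Reactive power: Q = Im(S) = 142.5 VAR.
Step 10 — Apparent power: |S| = 142.5 VA.
Step 11 — Power factor: PF = P/|S| = 0 (lagging).

(a) P = 0 W  (b) Q = 142.5 VAR  (c) S = 142.5 VA  (d) PF = 0 (lagging)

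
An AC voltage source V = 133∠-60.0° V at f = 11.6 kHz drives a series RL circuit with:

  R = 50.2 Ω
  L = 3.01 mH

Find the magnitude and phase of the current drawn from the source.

Step 1 — Angular frequency: ω = 2π·f = 2π·1.16e+04 = 7.288e+04 rad/s.
Step 2 — Component impedances:
  R: Z = R = 50.2 Ω
  L: Z = jωL = j·7.288e+04·0.00301 = 0 + j219.4 Ω
Step 3 — Series combination: Z_total = R + L = 50.2 + j219.4 Ω = 225.1∠77.1° Ω.
Step 4 — Source phasor: V = 133∠-60.0° V = 66.5 - j115.2 V.
Step 5 — Ohm's law: I = V / Z_total = (66.5 - j115.2) / (50.2 + j219.4) = -0.433 - j0.4022 A.
Step 6 — Convert to polar: |I| = 0.591 A, ∠I = -137.1°.

I = 0.591∠-137.1° A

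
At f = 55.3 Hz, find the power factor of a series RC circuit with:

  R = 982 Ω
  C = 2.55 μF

Step 1 — Angular frequency: ω = 2π·f = 2π·55.3 = 347.5 rad/s.
Step 2 — Component impedances:
  R: Z = R = 982 Ω
  C: Z = 1/(jωC) = -j/(ω·C) = 0 - j1129 Ω
Step 3 — Series combination: Z_total = R + C = 982 - j1129 Ω = 1496∠-49.0° Ω.
Step 4 — Power factor: PF = cos(φ) = Re(Z)/|Z| = 982/1496 = 0.6564.
Step 5 — Type: Im(Z) = -1129 ⇒ leading (phase φ = -49.0°).

PF = 0.6564 (leading, φ = -49.0°)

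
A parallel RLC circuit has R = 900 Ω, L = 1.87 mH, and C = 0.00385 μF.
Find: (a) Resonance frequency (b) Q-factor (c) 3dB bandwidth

Step 1 — Resonance: ω₀ = 1/√(LC) = 1/√(0.00187·3.85e-09) = 3.727e+05 rad/s.
Step 2 — f₀ = ω₀/(2π) = 5.932e+04 Hz.
Step 3 — Parallel Q: Q = R/(ω₀L) = 900/(3.727e+05·0.00187) = 1.291.
Step 4 — Bandwidth: Δω = ω₀/Q = 2.886e+05 rad/s; BW = Δω/(2π) = 4.593e+04 Hz.

(a) f₀ = 5.932e+04 Hz  (b) Q = 1.291  (c) BW = 4.593e+04 Hz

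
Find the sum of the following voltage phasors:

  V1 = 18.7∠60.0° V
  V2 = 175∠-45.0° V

Step 1 — Convert each phasor to rectangular form:
  V1 = 18.7·(cos(60.0°) + j·sin(60.0°)) = 9.35 + j16.19 V
  V2 = 175·(cos(-45.0°) + j·sin(-45.0°)) = 123.7 - j123.7 V
Step 2 — Sum components: V_total = 133.1 - j107.5 V.
Step 3 — Convert to polar: |V_total| = 171.1 V, ∠V_total = -38.9°.

V_total = 171.1∠-38.9° V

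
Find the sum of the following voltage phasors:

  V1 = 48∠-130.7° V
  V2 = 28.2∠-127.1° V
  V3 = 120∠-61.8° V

Step 1 — Convert each phasor to rectangular form:
  V1 = 48·(cos(-130.7°) + j·sin(-130.7°)) = -31.3 - j36.39 V
  V2 = 28.2·(cos(-127.1°) + j·sin(-127.1°)) = -17.01 - j22.49 V
  V3 = 120·(cos(-61.8°) + j·sin(-61.8°)) = 56.71 - j105.8 V
Step 2 — Sum components: V_total = 8.395 - j164.6 V.
Step 3 — Convert to polar: |V_total| = 164.9 V, ∠V_total = -87.1°.

V_total = 164.9∠-87.1° V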